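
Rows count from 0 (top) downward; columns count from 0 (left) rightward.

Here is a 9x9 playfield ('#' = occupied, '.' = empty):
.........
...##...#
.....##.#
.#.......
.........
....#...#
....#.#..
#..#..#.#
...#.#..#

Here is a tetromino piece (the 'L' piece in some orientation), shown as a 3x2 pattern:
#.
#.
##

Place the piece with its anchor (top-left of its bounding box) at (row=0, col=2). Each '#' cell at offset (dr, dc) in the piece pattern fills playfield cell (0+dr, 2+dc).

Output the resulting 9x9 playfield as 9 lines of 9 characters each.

Answer: ..#......
..###...#
..##.##.#
.#.......
.........
....#...#
....#.#..
#..#..#.#
...#.#..#

Derivation:
Fill (0+0,2+0) = (0,2)
Fill (0+1,2+0) = (1,2)
Fill (0+2,2+0) = (2,2)
Fill (0+2,2+1) = (2,3)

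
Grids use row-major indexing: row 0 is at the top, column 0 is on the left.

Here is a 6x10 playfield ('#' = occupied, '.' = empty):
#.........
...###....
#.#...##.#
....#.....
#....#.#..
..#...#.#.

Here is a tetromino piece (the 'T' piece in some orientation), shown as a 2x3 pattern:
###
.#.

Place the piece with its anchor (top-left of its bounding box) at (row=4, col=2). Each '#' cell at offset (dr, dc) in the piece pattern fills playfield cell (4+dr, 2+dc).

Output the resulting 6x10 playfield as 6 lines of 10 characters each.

Answer: #.........
...###....
#.#...##.#
....#.....
#.####.#..
..##..#.#.

Derivation:
Fill (4+0,2+0) = (4,2)
Fill (4+0,2+1) = (4,3)
Fill (4+0,2+2) = (4,4)
Fill (4+1,2+1) = (5,3)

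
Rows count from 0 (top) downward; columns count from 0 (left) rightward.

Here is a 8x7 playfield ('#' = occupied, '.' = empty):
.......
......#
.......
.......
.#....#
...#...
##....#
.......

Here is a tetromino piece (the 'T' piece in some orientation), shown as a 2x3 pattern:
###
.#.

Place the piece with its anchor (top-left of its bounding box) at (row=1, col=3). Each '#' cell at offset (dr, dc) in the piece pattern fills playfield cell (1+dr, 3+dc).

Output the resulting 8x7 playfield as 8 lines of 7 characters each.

Answer: .......
...####
....#..
.......
.#....#
...#...
##....#
.......

Derivation:
Fill (1+0,3+0) = (1,3)
Fill (1+0,3+1) = (1,4)
Fill (1+0,3+2) = (1,5)
Fill (1+1,3+1) = (2,4)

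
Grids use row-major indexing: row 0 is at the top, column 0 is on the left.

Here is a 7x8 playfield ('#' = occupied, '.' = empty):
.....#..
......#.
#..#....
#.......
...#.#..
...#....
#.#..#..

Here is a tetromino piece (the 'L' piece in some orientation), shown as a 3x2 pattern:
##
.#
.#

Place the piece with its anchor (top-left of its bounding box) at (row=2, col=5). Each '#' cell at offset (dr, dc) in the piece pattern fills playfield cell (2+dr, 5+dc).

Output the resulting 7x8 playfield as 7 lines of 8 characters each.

Answer: .....#..
......#.
#..#.##.
#.....#.
...#.##.
...#....
#.#..#..

Derivation:
Fill (2+0,5+0) = (2,5)
Fill (2+0,5+1) = (2,6)
Fill (2+1,5+1) = (3,6)
Fill (2+2,5+1) = (4,6)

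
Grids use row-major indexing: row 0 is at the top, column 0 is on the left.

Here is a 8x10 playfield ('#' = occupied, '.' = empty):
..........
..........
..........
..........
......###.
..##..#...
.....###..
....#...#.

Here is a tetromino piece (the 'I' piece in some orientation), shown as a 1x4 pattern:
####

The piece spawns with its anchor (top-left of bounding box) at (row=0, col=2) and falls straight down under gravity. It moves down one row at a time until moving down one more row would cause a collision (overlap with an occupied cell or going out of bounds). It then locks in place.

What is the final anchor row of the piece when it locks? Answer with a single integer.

Spawn at (row=0, col=2). Try each row:
  row 0: fits
  row 1: fits
  row 2: fits
  row 3: fits
  row 4: fits
  row 5: blocked -> lock at row 4

Answer: 4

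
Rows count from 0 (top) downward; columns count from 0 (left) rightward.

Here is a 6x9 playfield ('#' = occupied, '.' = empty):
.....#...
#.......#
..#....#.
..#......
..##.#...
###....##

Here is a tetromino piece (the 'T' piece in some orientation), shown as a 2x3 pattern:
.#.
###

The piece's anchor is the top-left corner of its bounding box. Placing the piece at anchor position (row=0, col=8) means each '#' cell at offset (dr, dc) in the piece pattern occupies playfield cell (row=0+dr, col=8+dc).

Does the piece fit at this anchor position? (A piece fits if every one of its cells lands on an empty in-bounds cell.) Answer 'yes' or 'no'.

Answer: no

Derivation:
Check each piece cell at anchor (0, 8):
  offset (0,1) -> (0,9): out of bounds -> FAIL
  offset (1,0) -> (1,8): occupied ('#') -> FAIL
  offset (1,1) -> (1,9): out of bounds -> FAIL
  offset (1,2) -> (1,10): out of bounds -> FAIL
All cells valid: no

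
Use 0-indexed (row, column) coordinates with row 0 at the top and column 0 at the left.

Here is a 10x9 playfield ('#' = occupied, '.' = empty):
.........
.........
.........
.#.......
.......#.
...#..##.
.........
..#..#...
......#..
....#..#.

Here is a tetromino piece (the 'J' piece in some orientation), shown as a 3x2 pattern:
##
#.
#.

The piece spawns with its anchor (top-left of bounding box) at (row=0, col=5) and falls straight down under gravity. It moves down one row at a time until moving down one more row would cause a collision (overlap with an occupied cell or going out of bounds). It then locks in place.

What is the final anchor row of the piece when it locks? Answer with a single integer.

Answer: 4

Derivation:
Spawn at (row=0, col=5). Try each row:
  row 0: fits
  row 1: fits
  row 2: fits
  row 3: fits
  row 4: fits
  row 5: blocked -> lock at row 4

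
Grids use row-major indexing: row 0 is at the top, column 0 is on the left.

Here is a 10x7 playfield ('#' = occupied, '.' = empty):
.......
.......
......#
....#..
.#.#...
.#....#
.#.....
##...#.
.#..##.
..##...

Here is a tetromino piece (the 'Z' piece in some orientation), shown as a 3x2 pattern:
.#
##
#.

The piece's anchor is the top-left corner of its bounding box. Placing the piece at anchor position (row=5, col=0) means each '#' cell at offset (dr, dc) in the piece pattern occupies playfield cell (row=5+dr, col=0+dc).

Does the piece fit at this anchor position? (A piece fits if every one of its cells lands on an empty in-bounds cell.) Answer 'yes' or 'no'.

Check each piece cell at anchor (5, 0):
  offset (0,1) -> (5,1): occupied ('#') -> FAIL
  offset (1,0) -> (6,0): empty -> OK
  offset (1,1) -> (6,1): occupied ('#') -> FAIL
  offset (2,0) -> (7,0): occupied ('#') -> FAIL
All cells valid: no

Answer: no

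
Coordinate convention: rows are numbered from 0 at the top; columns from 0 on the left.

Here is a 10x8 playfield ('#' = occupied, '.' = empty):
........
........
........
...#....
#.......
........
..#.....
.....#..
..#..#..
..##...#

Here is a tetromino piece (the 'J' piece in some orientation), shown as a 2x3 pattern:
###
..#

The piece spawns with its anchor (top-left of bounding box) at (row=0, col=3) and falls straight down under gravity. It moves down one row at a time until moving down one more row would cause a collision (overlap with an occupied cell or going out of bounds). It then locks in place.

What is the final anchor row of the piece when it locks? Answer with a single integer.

Spawn at (row=0, col=3). Try each row:
  row 0: fits
  row 1: fits
  row 2: fits
  row 3: blocked -> lock at row 2

Answer: 2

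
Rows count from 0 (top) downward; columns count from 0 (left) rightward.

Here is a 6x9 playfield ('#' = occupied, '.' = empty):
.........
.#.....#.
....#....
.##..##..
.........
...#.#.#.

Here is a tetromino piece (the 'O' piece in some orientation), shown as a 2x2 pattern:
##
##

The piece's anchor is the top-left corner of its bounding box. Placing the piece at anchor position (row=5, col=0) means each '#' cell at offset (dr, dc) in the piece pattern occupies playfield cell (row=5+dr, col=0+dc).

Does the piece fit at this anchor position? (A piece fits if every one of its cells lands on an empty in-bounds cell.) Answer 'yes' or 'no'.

Answer: no

Derivation:
Check each piece cell at anchor (5, 0):
  offset (0,0) -> (5,0): empty -> OK
  offset (0,1) -> (5,1): empty -> OK
  offset (1,0) -> (6,0): out of bounds -> FAIL
  offset (1,1) -> (6,1): out of bounds -> FAIL
All cells valid: no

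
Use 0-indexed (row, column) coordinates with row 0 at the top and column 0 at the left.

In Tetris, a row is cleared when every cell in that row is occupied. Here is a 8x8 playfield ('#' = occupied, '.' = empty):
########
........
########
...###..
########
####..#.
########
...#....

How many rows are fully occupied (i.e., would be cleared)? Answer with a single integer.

Answer: 4

Derivation:
Check each row:
  row 0: 0 empty cells -> FULL (clear)
  row 1: 8 empty cells -> not full
  row 2: 0 empty cells -> FULL (clear)
  row 3: 5 empty cells -> not full
  row 4: 0 empty cells -> FULL (clear)
  row 5: 3 empty cells -> not full
  row 6: 0 empty cells -> FULL (clear)
  row 7: 7 empty cells -> not full
Total rows cleared: 4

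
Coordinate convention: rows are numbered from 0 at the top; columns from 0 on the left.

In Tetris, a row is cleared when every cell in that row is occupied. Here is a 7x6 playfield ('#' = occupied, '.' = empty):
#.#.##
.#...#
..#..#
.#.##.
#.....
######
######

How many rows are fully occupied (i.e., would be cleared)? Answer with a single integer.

Answer: 2

Derivation:
Check each row:
  row 0: 2 empty cells -> not full
  row 1: 4 empty cells -> not full
  row 2: 4 empty cells -> not full
  row 3: 3 empty cells -> not full
  row 4: 5 empty cells -> not full
  row 5: 0 empty cells -> FULL (clear)
  row 6: 0 empty cells -> FULL (clear)
Total rows cleared: 2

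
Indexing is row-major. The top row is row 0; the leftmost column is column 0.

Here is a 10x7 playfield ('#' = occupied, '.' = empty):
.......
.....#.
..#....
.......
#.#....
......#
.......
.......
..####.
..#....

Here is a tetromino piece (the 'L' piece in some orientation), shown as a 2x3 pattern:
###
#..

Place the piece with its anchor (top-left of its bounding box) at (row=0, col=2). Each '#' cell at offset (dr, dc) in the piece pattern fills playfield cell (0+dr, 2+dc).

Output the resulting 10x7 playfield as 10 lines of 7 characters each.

Fill (0+0,2+0) = (0,2)
Fill (0+0,2+1) = (0,3)
Fill (0+0,2+2) = (0,4)
Fill (0+1,2+0) = (1,2)

Answer: ..###..
..#..#.
..#....
.......
#.#....
......#
.......
.......
..####.
..#....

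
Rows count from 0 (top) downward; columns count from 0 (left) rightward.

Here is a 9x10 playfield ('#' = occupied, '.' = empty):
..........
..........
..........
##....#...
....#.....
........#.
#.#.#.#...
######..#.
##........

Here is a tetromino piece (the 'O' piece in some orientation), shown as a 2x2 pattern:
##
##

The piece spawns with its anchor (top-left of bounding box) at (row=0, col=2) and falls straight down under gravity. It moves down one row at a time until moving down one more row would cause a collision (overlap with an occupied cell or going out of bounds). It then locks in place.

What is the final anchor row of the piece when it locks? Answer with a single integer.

Spawn at (row=0, col=2). Try each row:
  row 0: fits
  row 1: fits
  row 2: fits
  row 3: fits
  row 4: fits
  row 5: blocked -> lock at row 4

Answer: 4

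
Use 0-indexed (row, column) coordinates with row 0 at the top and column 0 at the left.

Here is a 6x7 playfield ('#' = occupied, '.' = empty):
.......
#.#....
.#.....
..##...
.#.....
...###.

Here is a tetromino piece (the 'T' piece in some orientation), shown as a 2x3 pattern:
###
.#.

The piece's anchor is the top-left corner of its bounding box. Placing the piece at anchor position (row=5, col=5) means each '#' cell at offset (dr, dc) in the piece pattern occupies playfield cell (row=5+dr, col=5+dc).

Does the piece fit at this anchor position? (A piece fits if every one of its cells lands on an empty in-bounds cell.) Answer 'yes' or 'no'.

Answer: no

Derivation:
Check each piece cell at anchor (5, 5):
  offset (0,0) -> (5,5): occupied ('#') -> FAIL
  offset (0,1) -> (5,6): empty -> OK
  offset (0,2) -> (5,7): out of bounds -> FAIL
  offset (1,1) -> (6,6): out of bounds -> FAIL
All cells valid: no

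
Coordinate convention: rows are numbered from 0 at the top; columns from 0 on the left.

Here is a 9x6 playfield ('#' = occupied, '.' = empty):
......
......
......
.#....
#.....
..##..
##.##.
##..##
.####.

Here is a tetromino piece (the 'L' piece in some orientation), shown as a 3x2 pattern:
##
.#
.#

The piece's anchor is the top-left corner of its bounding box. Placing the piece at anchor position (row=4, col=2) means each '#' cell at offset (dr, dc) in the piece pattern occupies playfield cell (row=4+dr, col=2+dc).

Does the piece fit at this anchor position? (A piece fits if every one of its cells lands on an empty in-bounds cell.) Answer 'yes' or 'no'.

Check each piece cell at anchor (4, 2):
  offset (0,0) -> (4,2): empty -> OK
  offset (0,1) -> (4,3): empty -> OK
  offset (1,1) -> (5,3): occupied ('#') -> FAIL
  offset (2,1) -> (6,3): occupied ('#') -> FAIL
All cells valid: no

Answer: no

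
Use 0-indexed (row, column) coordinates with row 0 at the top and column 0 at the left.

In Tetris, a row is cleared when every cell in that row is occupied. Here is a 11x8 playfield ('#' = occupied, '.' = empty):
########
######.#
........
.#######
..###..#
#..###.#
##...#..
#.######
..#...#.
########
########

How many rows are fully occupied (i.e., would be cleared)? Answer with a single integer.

Answer: 3

Derivation:
Check each row:
  row 0: 0 empty cells -> FULL (clear)
  row 1: 1 empty cell -> not full
  row 2: 8 empty cells -> not full
  row 3: 1 empty cell -> not full
  row 4: 4 empty cells -> not full
  row 5: 3 empty cells -> not full
  row 6: 5 empty cells -> not full
  row 7: 1 empty cell -> not full
  row 8: 6 empty cells -> not full
  row 9: 0 empty cells -> FULL (clear)
  row 10: 0 empty cells -> FULL (clear)
Total rows cleared: 3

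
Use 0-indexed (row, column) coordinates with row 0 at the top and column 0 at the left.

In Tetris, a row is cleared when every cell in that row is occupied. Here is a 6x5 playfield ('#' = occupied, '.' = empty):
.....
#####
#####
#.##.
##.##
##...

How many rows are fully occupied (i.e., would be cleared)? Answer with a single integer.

Answer: 2

Derivation:
Check each row:
  row 0: 5 empty cells -> not full
  row 1: 0 empty cells -> FULL (clear)
  row 2: 0 empty cells -> FULL (clear)
  row 3: 2 empty cells -> not full
  row 4: 1 empty cell -> not full
  row 5: 3 empty cells -> not full
Total rows cleared: 2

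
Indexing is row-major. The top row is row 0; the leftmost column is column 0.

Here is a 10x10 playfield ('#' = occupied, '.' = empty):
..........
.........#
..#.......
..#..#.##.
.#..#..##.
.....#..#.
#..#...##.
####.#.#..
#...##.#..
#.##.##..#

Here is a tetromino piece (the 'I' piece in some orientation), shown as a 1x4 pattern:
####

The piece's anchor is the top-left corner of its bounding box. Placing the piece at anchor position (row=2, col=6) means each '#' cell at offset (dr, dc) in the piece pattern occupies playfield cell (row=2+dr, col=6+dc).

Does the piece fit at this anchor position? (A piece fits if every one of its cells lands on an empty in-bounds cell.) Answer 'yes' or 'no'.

Answer: yes

Derivation:
Check each piece cell at anchor (2, 6):
  offset (0,0) -> (2,6): empty -> OK
  offset (0,1) -> (2,7): empty -> OK
  offset (0,2) -> (2,8): empty -> OK
  offset (0,3) -> (2,9): empty -> OK
All cells valid: yes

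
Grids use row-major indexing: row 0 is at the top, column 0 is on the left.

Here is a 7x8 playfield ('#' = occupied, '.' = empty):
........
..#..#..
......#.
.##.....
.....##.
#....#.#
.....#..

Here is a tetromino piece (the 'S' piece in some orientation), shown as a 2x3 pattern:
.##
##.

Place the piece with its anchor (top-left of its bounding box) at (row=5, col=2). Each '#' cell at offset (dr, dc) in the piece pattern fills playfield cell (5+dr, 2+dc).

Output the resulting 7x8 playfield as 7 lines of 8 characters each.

Answer: ........
..#..#..
......#.
.##.....
.....##.
#..###.#
..##.#..

Derivation:
Fill (5+0,2+1) = (5,3)
Fill (5+0,2+2) = (5,4)
Fill (5+1,2+0) = (6,2)
Fill (5+1,2+1) = (6,3)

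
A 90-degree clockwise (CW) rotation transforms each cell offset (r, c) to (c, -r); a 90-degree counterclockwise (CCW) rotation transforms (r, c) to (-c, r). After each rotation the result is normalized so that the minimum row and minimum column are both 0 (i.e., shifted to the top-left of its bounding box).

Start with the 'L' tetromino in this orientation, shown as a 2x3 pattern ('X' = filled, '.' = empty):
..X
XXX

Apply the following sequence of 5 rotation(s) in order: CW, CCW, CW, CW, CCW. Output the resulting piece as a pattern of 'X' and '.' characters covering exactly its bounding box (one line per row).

Start:
..X
XXX
After rotation 1 (CW):
X.
X.
XX
After rotation 2 (CCW):
..X
XXX
After rotation 3 (CW):
X.
X.
XX
After rotation 4 (CW):
XXX
X..
After rotation 5 (CCW):
X.
X.
XX

Answer: X.
X.
XX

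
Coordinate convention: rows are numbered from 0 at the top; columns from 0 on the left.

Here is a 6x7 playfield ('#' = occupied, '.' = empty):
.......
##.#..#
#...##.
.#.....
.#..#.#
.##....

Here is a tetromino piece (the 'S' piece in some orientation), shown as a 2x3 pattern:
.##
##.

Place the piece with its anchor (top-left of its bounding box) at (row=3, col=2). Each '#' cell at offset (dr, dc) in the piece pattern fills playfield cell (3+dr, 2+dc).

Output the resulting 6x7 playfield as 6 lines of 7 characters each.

Answer: .......
##.#..#
#...##.
.#.##..
.####.#
.##....

Derivation:
Fill (3+0,2+1) = (3,3)
Fill (3+0,2+2) = (3,4)
Fill (3+1,2+0) = (4,2)
Fill (3+1,2+1) = (4,3)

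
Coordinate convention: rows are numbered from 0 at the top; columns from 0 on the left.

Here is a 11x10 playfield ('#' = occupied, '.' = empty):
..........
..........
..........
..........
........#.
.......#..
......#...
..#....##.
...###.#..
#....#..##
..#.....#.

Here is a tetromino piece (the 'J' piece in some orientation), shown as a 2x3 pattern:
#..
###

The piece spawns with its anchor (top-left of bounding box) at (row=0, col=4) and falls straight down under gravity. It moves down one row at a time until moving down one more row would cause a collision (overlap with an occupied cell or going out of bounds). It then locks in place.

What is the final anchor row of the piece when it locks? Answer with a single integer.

Answer: 4

Derivation:
Spawn at (row=0, col=4). Try each row:
  row 0: fits
  row 1: fits
  row 2: fits
  row 3: fits
  row 4: fits
  row 5: blocked -> lock at row 4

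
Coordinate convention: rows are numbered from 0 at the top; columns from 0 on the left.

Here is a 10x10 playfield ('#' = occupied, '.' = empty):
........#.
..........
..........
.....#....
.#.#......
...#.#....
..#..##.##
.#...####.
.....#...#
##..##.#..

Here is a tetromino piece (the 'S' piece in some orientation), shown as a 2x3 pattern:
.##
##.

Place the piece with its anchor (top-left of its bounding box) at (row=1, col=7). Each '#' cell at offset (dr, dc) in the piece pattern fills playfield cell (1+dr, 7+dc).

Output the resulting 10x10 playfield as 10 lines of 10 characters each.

Answer: ........#.
........##
.......##.
.....#....
.#.#......
...#.#....
..#..##.##
.#...####.
.....#...#
##..##.#..

Derivation:
Fill (1+0,7+1) = (1,8)
Fill (1+0,7+2) = (1,9)
Fill (1+1,7+0) = (2,7)
Fill (1+1,7+1) = (2,8)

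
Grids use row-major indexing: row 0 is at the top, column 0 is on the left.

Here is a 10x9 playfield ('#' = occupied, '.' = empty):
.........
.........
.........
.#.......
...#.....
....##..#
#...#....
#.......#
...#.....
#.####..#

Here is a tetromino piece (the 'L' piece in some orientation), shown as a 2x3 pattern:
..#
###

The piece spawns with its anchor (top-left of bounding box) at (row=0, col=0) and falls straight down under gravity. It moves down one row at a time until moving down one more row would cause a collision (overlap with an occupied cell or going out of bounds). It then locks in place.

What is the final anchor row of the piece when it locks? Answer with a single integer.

Answer: 1

Derivation:
Spawn at (row=0, col=0). Try each row:
  row 0: fits
  row 1: fits
  row 2: blocked -> lock at row 1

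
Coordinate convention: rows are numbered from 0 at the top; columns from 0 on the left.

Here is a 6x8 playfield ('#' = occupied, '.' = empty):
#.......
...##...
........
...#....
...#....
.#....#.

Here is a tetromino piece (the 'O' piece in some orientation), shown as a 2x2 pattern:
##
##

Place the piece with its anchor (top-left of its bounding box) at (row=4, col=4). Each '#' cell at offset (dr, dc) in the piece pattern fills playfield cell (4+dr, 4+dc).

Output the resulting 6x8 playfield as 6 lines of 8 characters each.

Fill (4+0,4+0) = (4,4)
Fill (4+0,4+1) = (4,5)
Fill (4+1,4+0) = (5,4)
Fill (4+1,4+1) = (5,5)

Answer: #.......
...##...
........
...#....
...###..
.#..###.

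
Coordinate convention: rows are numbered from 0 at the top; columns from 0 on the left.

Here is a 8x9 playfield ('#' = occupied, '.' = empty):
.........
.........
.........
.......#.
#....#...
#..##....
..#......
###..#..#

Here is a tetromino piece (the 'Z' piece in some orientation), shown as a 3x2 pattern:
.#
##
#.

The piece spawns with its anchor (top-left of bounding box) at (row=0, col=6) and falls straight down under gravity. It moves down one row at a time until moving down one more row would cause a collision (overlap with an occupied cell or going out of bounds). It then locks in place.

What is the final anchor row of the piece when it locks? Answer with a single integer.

Spawn at (row=0, col=6). Try each row:
  row 0: fits
  row 1: fits
  row 2: blocked -> lock at row 1

Answer: 1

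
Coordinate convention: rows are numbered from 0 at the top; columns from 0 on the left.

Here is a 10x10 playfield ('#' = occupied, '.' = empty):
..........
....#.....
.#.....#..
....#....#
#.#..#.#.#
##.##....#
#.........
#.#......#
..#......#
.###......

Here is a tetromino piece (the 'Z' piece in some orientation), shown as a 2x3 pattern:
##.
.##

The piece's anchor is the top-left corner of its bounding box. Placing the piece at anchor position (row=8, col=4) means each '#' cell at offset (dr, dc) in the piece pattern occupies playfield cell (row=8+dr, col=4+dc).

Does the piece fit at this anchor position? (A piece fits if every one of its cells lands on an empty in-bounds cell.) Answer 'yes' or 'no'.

Answer: yes

Derivation:
Check each piece cell at anchor (8, 4):
  offset (0,0) -> (8,4): empty -> OK
  offset (0,1) -> (8,5): empty -> OK
  offset (1,1) -> (9,5): empty -> OK
  offset (1,2) -> (9,6): empty -> OK
All cells valid: yes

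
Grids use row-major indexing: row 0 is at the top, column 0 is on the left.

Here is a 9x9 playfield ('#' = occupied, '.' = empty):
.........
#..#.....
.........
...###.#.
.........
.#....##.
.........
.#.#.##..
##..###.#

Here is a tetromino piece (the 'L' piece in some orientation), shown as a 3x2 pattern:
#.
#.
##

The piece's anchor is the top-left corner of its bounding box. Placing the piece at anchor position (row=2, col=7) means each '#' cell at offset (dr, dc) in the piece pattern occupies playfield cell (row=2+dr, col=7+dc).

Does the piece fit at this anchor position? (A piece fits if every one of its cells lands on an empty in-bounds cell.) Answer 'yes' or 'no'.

Check each piece cell at anchor (2, 7):
  offset (0,0) -> (2,7): empty -> OK
  offset (1,0) -> (3,7): occupied ('#') -> FAIL
  offset (2,0) -> (4,7): empty -> OK
  offset (2,1) -> (4,8): empty -> OK
All cells valid: no

Answer: no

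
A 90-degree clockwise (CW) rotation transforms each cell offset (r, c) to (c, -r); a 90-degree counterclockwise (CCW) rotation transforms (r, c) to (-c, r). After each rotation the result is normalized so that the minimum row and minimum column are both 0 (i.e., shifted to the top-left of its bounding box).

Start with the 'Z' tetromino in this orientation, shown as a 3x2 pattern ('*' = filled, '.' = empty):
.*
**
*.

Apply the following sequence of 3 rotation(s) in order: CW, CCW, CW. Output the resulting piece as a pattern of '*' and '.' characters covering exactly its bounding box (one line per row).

Start:
.*
**
*.
After rotation 1 (CW):
**.
.**
After rotation 2 (CCW):
.*
**
*.
After rotation 3 (CW):
**.
.**

Answer: **.
.**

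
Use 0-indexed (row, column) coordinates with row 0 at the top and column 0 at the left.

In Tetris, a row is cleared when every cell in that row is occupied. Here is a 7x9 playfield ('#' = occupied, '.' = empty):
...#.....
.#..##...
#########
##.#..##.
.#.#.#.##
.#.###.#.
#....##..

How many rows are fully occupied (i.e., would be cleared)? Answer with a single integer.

Check each row:
  row 0: 8 empty cells -> not full
  row 1: 6 empty cells -> not full
  row 2: 0 empty cells -> FULL (clear)
  row 3: 4 empty cells -> not full
  row 4: 4 empty cells -> not full
  row 5: 4 empty cells -> not full
  row 6: 6 empty cells -> not full
Total rows cleared: 1

Answer: 1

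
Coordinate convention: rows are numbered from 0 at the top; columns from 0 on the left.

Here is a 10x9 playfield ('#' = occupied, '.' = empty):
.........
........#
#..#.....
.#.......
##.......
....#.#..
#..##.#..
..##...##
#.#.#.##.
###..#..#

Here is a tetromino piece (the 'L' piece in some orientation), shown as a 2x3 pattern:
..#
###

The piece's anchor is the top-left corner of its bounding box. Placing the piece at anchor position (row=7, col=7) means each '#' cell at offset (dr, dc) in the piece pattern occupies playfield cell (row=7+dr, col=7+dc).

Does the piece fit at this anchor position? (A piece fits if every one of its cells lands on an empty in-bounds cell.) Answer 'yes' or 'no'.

Answer: no

Derivation:
Check each piece cell at anchor (7, 7):
  offset (0,2) -> (7,9): out of bounds -> FAIL
  offset (1,0) -> (8,7): occupied ('#') -> FAIL
  offset (1,1) -> (8,8): empty -> OK
  offset (1,2) -> (8,9): out of bounds -> FAIL
All cells valid: no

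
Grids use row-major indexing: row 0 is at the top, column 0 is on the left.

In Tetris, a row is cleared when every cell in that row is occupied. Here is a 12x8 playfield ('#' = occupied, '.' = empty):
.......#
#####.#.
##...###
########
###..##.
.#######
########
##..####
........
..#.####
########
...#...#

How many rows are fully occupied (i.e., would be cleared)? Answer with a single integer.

Check each row:
  row 0: 7 empty cells -> not full
  row 1: 2 empty cells -> not full
  row 2: 3 empty cells -> not full
  row 3: 0 empty cells -> FULL (clear)
  row 4: 3 empty cells -> not full
  row 5: 1 empty cell -> not full
  row 6: 0 empty cells -> FULL (clear)
  row 7: 2 empty cells -> not full
  row 8: 8 empty cells -> not full
  row 9: 3 empty cells -> not full
  row 10: 0 empty cells -> FULL (clear)
  row 11: 6 empty cells -> not full
Total rows cleared: 3

Answer: 3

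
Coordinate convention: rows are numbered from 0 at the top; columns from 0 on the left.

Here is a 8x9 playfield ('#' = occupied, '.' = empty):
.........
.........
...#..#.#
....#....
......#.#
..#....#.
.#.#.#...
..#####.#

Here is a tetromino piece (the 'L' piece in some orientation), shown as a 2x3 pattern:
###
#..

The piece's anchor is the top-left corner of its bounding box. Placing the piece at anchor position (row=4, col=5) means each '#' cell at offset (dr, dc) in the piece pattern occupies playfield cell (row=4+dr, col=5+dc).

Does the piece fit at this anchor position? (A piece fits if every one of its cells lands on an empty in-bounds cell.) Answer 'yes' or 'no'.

Answer: no

Derivation:
Check each piece cell at anchor (4, 5):
  offset (0,0) -> (4,5): empty -> OK
  offset (0,1) -> (4,6): occupied ('#') -> FAIL
  offset (0,2) -> (4,7): empty -> OK
  offset (1,0) -> (5,5): empty -> OK
All cells valid: no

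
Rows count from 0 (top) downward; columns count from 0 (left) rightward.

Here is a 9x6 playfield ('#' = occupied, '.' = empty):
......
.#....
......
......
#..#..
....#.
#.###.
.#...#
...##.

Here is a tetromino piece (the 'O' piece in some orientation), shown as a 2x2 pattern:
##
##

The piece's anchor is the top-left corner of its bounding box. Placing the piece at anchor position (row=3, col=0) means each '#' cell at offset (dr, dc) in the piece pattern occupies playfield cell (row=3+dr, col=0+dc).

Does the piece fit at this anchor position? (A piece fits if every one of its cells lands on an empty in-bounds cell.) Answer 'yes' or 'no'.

Answer: no

Derivation:
Check each piece cell at anchor (3, 0):
  offset (0,0) -> (3,0): empty -> OK
  offset (0,1) -> (3,1): empty -> OK
  offset (1,0) -> (4,0): occupied ('#') -> FAIL
  offset (1,1) -> (4,1): empty -> OK
All cells valid: no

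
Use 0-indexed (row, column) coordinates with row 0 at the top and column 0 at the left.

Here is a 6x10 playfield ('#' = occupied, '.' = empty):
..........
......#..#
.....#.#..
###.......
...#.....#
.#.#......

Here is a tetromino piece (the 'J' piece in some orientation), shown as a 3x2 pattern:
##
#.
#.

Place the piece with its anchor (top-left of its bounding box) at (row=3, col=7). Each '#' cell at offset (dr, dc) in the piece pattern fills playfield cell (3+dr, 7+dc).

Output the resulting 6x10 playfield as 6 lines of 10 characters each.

Answer: ..........
......#..#
.....#.#..
###....##.
...#...#.#
.#.#...#..

Derivation:
Fill (3+0,7+0) = (3,7)
Fill (3+0,7+1) = (3,8)
Fill (3+1,7+0) = (4,7)
Fill (3+2,7+0) = (5,7)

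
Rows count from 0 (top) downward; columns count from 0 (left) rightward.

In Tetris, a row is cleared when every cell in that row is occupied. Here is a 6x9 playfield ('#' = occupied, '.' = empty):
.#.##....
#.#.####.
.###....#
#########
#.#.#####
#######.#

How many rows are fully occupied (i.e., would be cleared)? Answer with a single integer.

Answer: 1

Derivation:
Check each row:
  row 0: 6 empty cells -> not full
  row 1: 3 empty cells -> not full
  row 2: 5 empty cells -> not full
  row 3: 0 empty cells -> FULL (clear)
  row 4: 2 empty cells -> not full
  row 5: 1 empty cell -> not full
Total rows cleared: 1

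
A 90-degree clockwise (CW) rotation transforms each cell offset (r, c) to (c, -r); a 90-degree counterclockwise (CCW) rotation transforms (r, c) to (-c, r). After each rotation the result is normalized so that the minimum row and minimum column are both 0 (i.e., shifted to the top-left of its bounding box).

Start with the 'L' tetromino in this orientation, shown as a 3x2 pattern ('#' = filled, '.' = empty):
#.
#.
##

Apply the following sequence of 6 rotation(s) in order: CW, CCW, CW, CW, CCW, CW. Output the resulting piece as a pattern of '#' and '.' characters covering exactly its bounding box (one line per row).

Answer: ##
.#
.#

Derivation:
Start:
#.
#.
##
After rotation 1 (CW):
###
#..
After rotation 2 (CCW):
#.
#.
##
After rotation 3 (CW):
###
#..
After rotation 4 (CW):
##
.#
.#
After rotation 5 (CCW):
###
#..
After rotation 6 (CW):
##
.#
.#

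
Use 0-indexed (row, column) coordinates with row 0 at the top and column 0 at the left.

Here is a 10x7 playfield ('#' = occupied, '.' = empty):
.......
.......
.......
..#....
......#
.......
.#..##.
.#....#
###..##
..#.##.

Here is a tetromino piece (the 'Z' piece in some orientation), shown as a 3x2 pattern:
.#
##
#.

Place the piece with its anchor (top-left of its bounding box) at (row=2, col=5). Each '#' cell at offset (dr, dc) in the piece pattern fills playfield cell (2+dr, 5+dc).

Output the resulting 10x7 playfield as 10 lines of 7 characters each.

Answer: .......
.......
......#
..#..##
.....##
.......
.#..##.
.#....#
###..##
..#.##.

Derivation:
Fill (2+0,5+1) = (2,6)
Fill (2+1,5+0) = (3,5)
Fill (2+1,5+1) = (3,6)
Fill (2+2,5+0) = (4,5)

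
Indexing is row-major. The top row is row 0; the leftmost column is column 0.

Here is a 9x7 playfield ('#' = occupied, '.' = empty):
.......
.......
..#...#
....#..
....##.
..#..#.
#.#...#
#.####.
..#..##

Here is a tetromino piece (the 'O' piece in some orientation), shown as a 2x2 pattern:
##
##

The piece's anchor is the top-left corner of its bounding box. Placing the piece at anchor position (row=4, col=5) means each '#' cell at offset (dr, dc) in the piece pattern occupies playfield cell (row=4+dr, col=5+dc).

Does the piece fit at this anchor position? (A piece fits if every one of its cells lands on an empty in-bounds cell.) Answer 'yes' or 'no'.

Check each piece cell at anchor (4, 5):
  offset (0,0) -> (4,5): occupied ('#') -> FAIL
  offset (0,1) -> (4,6): empty -> OK
  offset (1,0) -> (5,5): occupied ('#') -> FAIL
  offset (1,1) -> (5,6): empty -> OK
All cells valid: no

Answer: no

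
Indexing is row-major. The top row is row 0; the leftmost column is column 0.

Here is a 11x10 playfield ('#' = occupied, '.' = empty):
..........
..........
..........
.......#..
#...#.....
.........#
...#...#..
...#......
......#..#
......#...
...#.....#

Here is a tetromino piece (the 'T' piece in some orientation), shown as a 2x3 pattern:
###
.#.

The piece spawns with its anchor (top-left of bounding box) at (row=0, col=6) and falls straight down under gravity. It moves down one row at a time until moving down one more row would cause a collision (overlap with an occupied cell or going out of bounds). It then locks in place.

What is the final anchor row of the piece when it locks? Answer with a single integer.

Answer: 1

Derivation:
Spawn at (row=0, col=6). Try each row:
  row 0: fits
  row 1: fits
  row 2: blocked -> lock at row 1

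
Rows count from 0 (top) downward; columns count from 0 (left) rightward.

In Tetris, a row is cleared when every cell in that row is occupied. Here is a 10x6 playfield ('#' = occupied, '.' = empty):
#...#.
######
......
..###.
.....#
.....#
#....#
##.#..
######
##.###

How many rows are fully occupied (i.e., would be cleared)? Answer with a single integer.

Answer: 2

Derivation:
Check each row:
  row 0: 4 empty cells -> not full
  row 1: 0 empty cells -> FULL (clear)
  row 2: 6 empty cells -> not full
  row 3: 3 empty cells -> not full
  row 4: 5 empty cells -> not full
  row 5: 5 empty cells -> not full
  row 6: 4 empty cells -> not full
  row 7: 3 empty cells -> not full
  row 8: 0 empty cells -> FULL (clear)
  row 9: 1 empty cell -> not full
Total rows cleared: 2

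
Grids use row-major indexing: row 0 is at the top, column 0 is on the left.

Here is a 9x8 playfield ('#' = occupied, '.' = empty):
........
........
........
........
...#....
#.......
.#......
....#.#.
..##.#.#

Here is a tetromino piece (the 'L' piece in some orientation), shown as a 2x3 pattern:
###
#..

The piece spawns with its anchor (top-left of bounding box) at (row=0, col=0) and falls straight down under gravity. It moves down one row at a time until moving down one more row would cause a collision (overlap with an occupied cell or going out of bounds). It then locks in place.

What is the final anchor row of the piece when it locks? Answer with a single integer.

Spawn at (row=0, col=0). Try each row:
  row 0: fits
  row 1: fits
  row 2: fits
  row 3: fits
  row 4: blocked -> lock at row 3

Answer: 3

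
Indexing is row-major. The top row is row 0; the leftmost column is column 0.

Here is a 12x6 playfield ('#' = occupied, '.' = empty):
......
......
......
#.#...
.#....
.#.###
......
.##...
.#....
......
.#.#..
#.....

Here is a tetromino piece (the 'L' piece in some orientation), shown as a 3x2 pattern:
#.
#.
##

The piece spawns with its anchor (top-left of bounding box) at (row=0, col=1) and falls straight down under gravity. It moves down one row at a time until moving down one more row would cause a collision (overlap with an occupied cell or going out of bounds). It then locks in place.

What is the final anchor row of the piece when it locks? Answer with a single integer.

Answer: 0

Derivation:
Spawn at (row=0, col=1). Try each row:
  row 0: fits
  row 1: blocked -> lock at row 0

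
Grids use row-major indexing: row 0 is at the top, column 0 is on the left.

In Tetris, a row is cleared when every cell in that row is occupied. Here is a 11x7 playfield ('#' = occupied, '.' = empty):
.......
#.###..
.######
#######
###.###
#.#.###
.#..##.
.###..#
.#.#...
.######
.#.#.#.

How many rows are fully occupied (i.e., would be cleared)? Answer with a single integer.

Answer: 1

Derivation:
Check each row:
  row 0: 7 empty cells -> not full
  row 1: 3 empty cells -> not full
  row 2: 1 empty cell -> not full
  row 3: 0 empty cells -> FULL (clear)
  row 4: 1 empty cell -> not full
  row 5: 2 empty cells -> not full
  row 6: 4 empty cells -> not full
  row 7: 3 empty cells -> not full
  row 8: 5 empty cells -> not full
  row 9: 1 empty cell -> not full
  row 10: 4 empty cells -> not full
Total rows cleared: 1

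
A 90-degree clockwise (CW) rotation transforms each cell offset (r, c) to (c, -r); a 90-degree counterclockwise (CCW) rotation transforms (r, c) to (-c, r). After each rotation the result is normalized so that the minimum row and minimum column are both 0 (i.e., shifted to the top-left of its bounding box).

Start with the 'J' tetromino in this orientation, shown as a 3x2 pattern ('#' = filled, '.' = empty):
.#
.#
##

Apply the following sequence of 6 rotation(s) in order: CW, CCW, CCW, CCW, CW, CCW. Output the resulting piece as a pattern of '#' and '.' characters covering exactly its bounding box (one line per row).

Start:
.#
.#
##
After rotation 1 (CW):
#..
###
After rotation 2 (CCW):
.#
.#
##
After rotation 3 (CCW):
###
..#
After rotation 4 (CCW):
##
#.
#.
After rotation 5 (CW):
###
..#
After rotation 6 (CCW):
##
#.
#.

Answer: ##
#.
#.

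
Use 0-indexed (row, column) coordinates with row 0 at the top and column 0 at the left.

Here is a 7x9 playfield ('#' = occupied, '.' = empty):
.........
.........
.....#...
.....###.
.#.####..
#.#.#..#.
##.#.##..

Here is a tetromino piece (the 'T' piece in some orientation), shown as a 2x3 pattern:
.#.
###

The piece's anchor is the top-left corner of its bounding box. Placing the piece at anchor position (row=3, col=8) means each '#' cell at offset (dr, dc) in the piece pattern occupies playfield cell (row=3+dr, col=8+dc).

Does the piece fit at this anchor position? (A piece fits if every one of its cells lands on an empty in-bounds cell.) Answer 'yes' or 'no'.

Answer: no

Derivation:
Check each piece cell at anchor (3, 8):
  offset (0,1) -> (3,9): out of bounds -> FAIL
  offset (1,0) -> (4,8): empty -> OK
  offset (1,1) -> (4,9): out of bounds -> FAIL
  offset (1,2) -> (4,10): out of bounds -> FAIL
All cells valid: no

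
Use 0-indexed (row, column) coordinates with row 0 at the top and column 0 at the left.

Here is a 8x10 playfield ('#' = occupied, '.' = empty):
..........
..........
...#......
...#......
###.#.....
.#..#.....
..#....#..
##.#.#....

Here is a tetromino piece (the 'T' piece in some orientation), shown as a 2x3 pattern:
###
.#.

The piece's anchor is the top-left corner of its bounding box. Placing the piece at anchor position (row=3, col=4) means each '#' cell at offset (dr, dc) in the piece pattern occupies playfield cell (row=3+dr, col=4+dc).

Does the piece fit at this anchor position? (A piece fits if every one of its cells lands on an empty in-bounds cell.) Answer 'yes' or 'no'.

Check each piece cell at anchor (3, 4):
  offset (0,0) -> (3,4): empty -> OK
  offset (0,1) -> (3,5): empty -> OK
  offset (0,2) -> (3,6): empty -> OK
  offset (1,1) -> (4,5): empty -> OK
All cells valid: yes

Answer: yes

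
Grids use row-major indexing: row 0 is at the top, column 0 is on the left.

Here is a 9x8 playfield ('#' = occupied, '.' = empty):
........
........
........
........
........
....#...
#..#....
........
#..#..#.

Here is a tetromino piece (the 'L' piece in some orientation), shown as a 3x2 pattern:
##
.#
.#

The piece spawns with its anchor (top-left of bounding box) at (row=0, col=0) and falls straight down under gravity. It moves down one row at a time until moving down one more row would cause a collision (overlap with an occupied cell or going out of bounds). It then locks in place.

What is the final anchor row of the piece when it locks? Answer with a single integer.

Spawn at (row=0, col=0). Try each row:
  row 0: fits
  row 1: fits
  row 2: fits
  row 3: fits
  row 4: fits
  row 5: fits
  row 6: blocked -> lock at row 5

Answer: 5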